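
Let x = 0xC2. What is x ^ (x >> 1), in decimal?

163

x = 11000010 = 194
x>>1 = 01100001
XOR  = 10100011 = 163
(x ^ (x >> 1) gives the standard binary-reflected Gray code of x.)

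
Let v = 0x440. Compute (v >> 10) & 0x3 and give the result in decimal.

v = 0010001000000
Shift right by 10: 001
Mask low 2 bits: 01 = 1

1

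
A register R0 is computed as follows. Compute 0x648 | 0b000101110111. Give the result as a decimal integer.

1919

0x648 = 11001001000
b = 00101110111
 OR → 11101111111 = 1919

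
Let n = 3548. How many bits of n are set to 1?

3548 = 110111011100
Count the 1s: 1 + 1 + 1 + 1 + 1 + 1 + 1 + 1 = 8

8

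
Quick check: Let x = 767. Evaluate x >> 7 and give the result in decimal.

767 = 1011111111
shift right by 7 → 0000000101 = 5
(equivalently, floor(767 / 128))

5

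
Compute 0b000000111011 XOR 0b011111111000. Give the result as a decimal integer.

a = 00000111011
b = 11111111000
XOR → 11111000011 = 1987

1987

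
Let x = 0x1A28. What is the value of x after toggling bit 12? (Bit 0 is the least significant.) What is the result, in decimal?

x = 1101000101000
bit 12 is currently 1; toggle it via x ^ (1 << 12) = x ^ 4096
→ 0101000101000 = 2600

2600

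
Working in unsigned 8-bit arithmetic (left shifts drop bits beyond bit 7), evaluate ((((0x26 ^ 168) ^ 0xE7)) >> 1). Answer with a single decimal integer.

52

0x26 = 00100110
168 = 10101000
→ ^ → 10001110 = 142
0xE7 = 11100111
→ ^ → 01101001 = 105
→ >> 1 → 00110100 = 52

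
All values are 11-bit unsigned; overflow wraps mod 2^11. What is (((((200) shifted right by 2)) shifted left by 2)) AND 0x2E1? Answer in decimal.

192

200 = 00011001000
→ shifted right by 2 → 00000110010 = 50
→ shifted left by 2 (mod 2^11) → 00011001000 = 200
0x2E1 = 01011100001
→ AND → 00011000000 = 192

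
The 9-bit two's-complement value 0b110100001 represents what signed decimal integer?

pattern = 110100001 (MSB is 1 ⇒ negative)
Invert: 001011110, add 1 → 001011111 = 95, so the value is -95.
(Equivalently: 417 - 2^9 = 417 - 512 = -95.)

-95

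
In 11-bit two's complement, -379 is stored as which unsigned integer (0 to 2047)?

1669

379 in 11 bits: 00101111011
Invert: 11010000100
Add 1:  11010000101 = 1669
(Check: 2^11 - 379 = 2048 - 379 = 1669.)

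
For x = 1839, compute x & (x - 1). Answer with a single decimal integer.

x = 11100101111 = 1839
x - 1 = 11100101110
AND   = 11100101110 = 1838
(x & (x - 1) clears the lowest set bit of x.)

1838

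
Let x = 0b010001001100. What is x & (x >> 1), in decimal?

4

x = 10001001100 = 1100
x>>1 = 01000100110
AND  = 00000000100 = 4
(x & (x >> 1) has a 1 wherever x has two consecutive 1 bits.)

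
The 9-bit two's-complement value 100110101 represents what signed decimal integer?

pattern = 100110101 (MSB is 1 ⇒ negative)
Invert: 011001010, add 1 → 011001011 = 203, so the value is -203.
(Equivalently: 309 - 2^9 = 309 - 512 = -203.)

-203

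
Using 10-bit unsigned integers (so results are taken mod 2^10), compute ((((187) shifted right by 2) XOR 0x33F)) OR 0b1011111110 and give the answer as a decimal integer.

187 = 0010111011
→ shifted right by 2 → 0000101110 = 46
0x33F = 1100111111
→ XOR → 1100010001 = 785
0b1011111110 = 1011111110
→ OR → 1111111111 = 1023

1023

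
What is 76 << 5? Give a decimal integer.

76 = 000001001100
shift left by 5 → 100110000000 = 2432
(equivalently, 76 × 2^5 = 76 × 32)

2432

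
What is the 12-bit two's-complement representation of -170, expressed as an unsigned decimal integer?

3926

170 in 12 bits: 000010101010
Invert: 111101010101
Add 1:  111101010110 = 3926
(Check: 2^12 - 170 = 4096 - 170 = 3926.)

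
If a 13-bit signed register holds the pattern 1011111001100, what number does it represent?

-2100

pattern = 1011111001100 (MSB is 1 ⇒ negative)
Invert: 0100000110011, add 1 → 0100000110100 = 2100, so the value is -2100.
(Equivalently: 6092 - 2^13 = 6092 - 8192 = -2100.)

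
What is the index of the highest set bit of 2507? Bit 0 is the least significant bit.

2507 = 100111001011
The topmost 1 is at position 11 (since 2^11 = 2048 ≤ 2507 < 4096).

11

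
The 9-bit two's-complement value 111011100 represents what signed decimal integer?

-36

pattern = 111011100 (MSB is 1 ⇒ negative)
Invert: 000100011, add 1 → 000100100 = 36, so the value is -36.
(Equivalently: 476 - 2^9 = 476 - 512 = -36.)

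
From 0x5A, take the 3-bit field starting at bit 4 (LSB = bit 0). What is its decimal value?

5

v = 0001011010
Shift right by 4: 000101
Mask low 3 bits: 101 = 5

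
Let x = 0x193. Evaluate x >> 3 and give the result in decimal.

0x193 = 110010011
shift right by 3 → 000110010 = 50
(equivalently, floor(403 / 8))

50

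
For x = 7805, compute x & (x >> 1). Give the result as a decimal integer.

x = 1111001111101 = 7805
x>>1 = 0111100111110
AND  = 0111000111100 = 3644
(x & (x >> 1) has a 1 wherever x has two consecutive 1 bits.)

3644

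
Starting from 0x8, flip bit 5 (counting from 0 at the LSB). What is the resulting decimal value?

40

x = 0000001000
bit 5 is currently 0; toggle it via x ^ (1 << 5) = x ^ 32
→ 0000101000 = 40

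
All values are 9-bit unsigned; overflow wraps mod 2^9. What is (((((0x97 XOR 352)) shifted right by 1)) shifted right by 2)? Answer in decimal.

0x97 = 010010111
352 = 101100000
→ XOR → 111110111 = 503
→ shifted right by 1 → 011111011 = 251
→ shifted right by 2 → 000111110 = 62

62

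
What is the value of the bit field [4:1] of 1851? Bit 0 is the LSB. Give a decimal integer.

v = 011100111011
Shift right by 1: 01110011101
Mask low 4 bits: 1101 = 13

13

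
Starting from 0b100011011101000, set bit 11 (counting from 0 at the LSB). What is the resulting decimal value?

x = 100011011101000
bit 11 is currently 0; set it via x | (1 << 11) = x | 2048
→ 100111011101000 = 20200

20200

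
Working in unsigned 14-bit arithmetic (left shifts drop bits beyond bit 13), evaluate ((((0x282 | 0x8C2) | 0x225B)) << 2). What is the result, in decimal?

11116

0x282 = 00001010000010
0x8C2 = 00100011000010
→ | → 00101011000010 = 2754
0x225B = 10001001011011
→ | → 10101011011011 = 10971
→ << 2 (mod 2^14) → 10101101101100 = 11116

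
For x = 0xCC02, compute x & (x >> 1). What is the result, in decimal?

x = 1100110000000010 = 52226
x>>1 = 0110011000000001
AND  = 0100010000000000 = 17408
(x & (x >> 1) has a 1 wherever x has two consecutive 1 bits.)

17408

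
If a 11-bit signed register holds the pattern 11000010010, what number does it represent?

pattern = 11000010010 (MSB is 1 ⇒ negative)
Invert: 00111101101, add 1 → 00111101110 = 494, so the value is -494.
(Equivalently: 1554 - 2^11 = 1554 - 2048 = -494.)

-494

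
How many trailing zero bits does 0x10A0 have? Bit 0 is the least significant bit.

5

0x10A0 = 1000010100000
Trailing zeros: 5, so the lowest set bit is bit 5 (value 32).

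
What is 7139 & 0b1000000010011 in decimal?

7139 = 1101111100011
b = 1000000010011
AND → 1000000000011 = 4099

4099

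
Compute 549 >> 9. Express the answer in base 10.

1

549 = 1000100101
shift right by 9 → 0000000001 = 1
(equivalently, floor(549 / 512))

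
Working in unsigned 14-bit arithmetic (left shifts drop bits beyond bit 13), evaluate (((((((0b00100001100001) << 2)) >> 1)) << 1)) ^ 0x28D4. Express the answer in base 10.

0b00100001100001 = 00100001100001
→ << 2 (mod 2^14) → 10000110000100 = 8580
→ >> 1 → 01000011000010 = 4290
→ << 1 (mod 2^14) → 10000110000100 = 8580
0x28D4 = 10100011010100
→ ^ → 00100101010000 = 2384

2384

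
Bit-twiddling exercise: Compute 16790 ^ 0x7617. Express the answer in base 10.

14209

16790 = 100000110010110
0x7617 = 111011000010111
XOR → 011011110000001 = 14209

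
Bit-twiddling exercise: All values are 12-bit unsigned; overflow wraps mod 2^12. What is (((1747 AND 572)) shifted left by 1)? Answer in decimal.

1747 = 011011010011
572 = 001000111100
→ AND → 001000010000 = 528
→ shifted left by 1 (mod 2^12) → 010000100000 = 1056

1056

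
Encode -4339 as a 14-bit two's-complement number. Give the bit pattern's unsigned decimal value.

4339 in 14 bits: 01000011110011
Invert: 10111100001100
Add 1:  10111100001101 = 12045
(Check: 2^14 - 4339 = 16384 - 4339 = 12045.)

12045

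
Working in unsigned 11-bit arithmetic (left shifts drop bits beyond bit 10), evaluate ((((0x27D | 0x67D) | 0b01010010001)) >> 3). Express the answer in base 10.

0x27D = 01001111101
0x67D = 11001111101
→ | → 11001111101 = 1661
0b01010010001 = 01010010001
→ | → 11011111101 = 1789
→ >> 3 → 00011011111 = 223

223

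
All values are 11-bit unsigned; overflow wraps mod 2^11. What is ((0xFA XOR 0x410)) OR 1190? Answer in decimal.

1262

0xFA = 00011111010
0x410 = 10000010000
→ XOR → 10011101010 = 1258
1190 = 10010100110
→ OR → 10011101110 = 1262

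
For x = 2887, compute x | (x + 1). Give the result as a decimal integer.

2895

x = 101101000111 = 2887
x + 1 = 101101001000
OR    = 101101001111 = 2895
(x | (x + 1) sets the lowest cleared bit.)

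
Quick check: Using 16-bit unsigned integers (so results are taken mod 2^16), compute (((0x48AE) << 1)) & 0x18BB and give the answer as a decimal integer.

4120

0x48AE = 0100100010101110
→ << 1 (mod 2^16) → 1001000101011100 = 37212
0x18BB = 0001100010111011
→ & → 0001000000011000 = 4120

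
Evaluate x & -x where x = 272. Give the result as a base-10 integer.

x = 100010000 = 272
-x (two's complement) = …011110000
AND   = 000010000 = 16
(x & -x isolates the lowest set bit of x.)

16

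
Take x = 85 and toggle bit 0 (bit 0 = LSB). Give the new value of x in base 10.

84

x = 0001010101
bit 0 is currently 1; toggle it via x ^ (1 << 0) = x ^ 1
→ 0001010100 = 84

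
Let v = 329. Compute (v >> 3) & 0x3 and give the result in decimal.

1

v = 000101001001
Shift right by 3: 000101001
Mask low 2 bits: 01 = 1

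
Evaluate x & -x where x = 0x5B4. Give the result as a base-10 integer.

4

x = 10110110100 = 1460
-x (two's complement) = …01001001100
AND   = 00000000100 = 4
(x & -x isolates the lowest set bit of x.)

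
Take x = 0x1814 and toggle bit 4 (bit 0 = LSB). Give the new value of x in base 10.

x = 01100000010100
bit 4 is currently 1; toggle it via x ^ (1 << 4) = x ^ 16
→ 01100000000100 = 6148

6148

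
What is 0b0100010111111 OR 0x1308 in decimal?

a = 0100010111111
0x1308 = 1001100001000
 OR → 1101110111111 = 7103

7103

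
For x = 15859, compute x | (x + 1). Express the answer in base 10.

x = 11110111110011 = 15859
x + 1 = 11110111110100
OR    = 11110111110111 = 15863
(x | (x + 1) sets the lowest cleared bit.)

15863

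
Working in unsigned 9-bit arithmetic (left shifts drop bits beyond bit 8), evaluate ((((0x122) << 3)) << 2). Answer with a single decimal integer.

0x122 = 100100010
→ << 3 (mod 2^9) → 100010000 = 272
→ << 2 (mod 2^9) → 001000000 = 64

64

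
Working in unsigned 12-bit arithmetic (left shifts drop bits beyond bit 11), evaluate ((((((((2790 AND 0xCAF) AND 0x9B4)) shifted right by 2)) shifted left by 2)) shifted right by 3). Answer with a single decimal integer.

276

2790 = 101011100110
0xCAF = 110010101111
→ AND → 100010100110 = 2214
0x9B4 = 100110110100
→ AND → 100010100100 = 2212
→ shifted right by 2 → 001000101001 = 553
→ shifted left by 2 (mod 2^12) → 100010100100 = 2212
→ shifted right by 3 → 000100010100 = 276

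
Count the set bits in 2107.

2107 = 100000111011
Count the 1s: 1 + 1 + 1 + 1 + 1 + 1 = 6

6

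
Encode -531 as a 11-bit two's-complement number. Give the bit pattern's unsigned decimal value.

1517

531 in 11 bits: 01000010011
Invert: 10111101100
Add 1:  10111101101 = 1517
(Check: 2^11 - 531 = 2048 - 531 = 1517.)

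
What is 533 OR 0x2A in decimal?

575

533 = 1000010101
0x2A = 0000101010
 OR → 1000111111 = 575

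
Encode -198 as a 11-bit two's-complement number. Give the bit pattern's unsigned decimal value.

198 in 11 bits: 00011000110
Invert: 11100111001
Add 1:  11100111010 = 1850
(Check: 2^11 - 198 = 2048 - 198 = 1850.)

1850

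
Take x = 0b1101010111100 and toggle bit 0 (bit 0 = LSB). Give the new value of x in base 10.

6845

x = 1101010111100
bit 0 is currently 0; toggle it via x ^ (1 << 0) = x ^ 1
→ 1101010111101 = 6845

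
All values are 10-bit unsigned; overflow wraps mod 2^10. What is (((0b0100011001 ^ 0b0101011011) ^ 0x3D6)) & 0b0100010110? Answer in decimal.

276

0b0100011001 = 0100011001
0b0101011011 = 0101011011
→ ^ → 0001000010 = 66
0x3D6 = 1111010110
→ ^ → 1110010100 = 916
0b0100010110 = 0100010110
→ & → 0100010100 = 276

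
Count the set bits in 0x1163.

0x1163 = 1000101100011
Count the 1s: 1 + 1 + 1 + 1 + 1 + 1 = 6

6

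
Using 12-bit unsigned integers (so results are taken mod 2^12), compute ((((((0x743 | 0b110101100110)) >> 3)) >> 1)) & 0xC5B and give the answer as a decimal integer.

82

0x743 = 011101000011
0b110101100110 = 110101100110
→ | → 111101100111 = 3943
→ >> 3 → 000111101100 = 492
→ >> 1 → 000011110110 = 246
0xC5B = 110001011011
→ & → 000001010010 = 82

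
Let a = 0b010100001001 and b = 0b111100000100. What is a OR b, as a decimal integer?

a = 010100001001
b = 111100000100
 OR → 111100001101 = 3853

3853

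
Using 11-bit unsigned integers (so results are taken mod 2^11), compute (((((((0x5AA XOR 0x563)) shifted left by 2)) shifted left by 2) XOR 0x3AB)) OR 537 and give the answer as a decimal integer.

1851

0x5AA = 10110101010
0x563 = 10101100011
→ XOR → 00011001001 = 201
→ shifted left by 2 (mod 2^11) → 01100100100 = 804
→ shifted left by 2 (mod 2^11) → 10010010000 = 1168
0x3AB = 01110101011
→ XOR → 11100111011 = 1851
537 = 01000011001
→ OR → 11100111011 = 1851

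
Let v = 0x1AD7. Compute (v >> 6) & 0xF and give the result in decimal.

v = 1101011010111
Shift right by 6: 1101011
Mask low 4 bits: 1011 = 11

11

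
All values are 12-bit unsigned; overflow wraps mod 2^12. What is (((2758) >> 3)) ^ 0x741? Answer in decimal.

2758 = 101011000110
→ >> 3 → 000101011000 = 344
0x741 = 011101000001
→ ^ → 011000011001 = 1561

1561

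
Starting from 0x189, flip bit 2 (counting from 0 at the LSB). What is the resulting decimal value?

x = 0110001001
bit 2 is currently 0; toggle it via x ^ (1 << 2) = x ^ 4
→ 0110001101 = 397

397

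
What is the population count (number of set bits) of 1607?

6

1607 = 11001000111
Count the 1s: 1 + 1 + 1 + 1 + 1 + 1 = 6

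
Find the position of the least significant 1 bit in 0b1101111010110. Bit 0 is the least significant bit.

1

0b1101111010110 = 1101111010110
Trailing zeros: 1, so the lowest set bit is bit 1 (value 2).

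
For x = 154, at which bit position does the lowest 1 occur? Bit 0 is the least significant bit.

154 = 10011010
Trailing zeros: 1, so the lowest set bit is bit 1 (value 2).

1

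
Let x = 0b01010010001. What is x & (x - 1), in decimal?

x = 1010010001 = 657
x - 1 = 1010010000
AND   = 1010010000 = 656
(x & (x - 1) clears the lowest set bit of x.)

656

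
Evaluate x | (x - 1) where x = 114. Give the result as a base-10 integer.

x = 1110010 = 114
x - 1 = 1110001
OR    = 1110011 = 115
(x | (x - 1) sets all bits below the lowest set bit.)

115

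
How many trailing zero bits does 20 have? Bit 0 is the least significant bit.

20 = 10100
Trailing zeros: 2, so the lowest set bit is bit 2 (value 4).

2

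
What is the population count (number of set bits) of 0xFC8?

7

0xFC8 = 111111001000
Count the 1s: 1 + 1 + 1 + 1 + 1 + 1 + 1 = 7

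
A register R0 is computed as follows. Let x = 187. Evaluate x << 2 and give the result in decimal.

748

187 = 0010111011
shift left by 2 → 1011101100 = 748
(equivalently, 187 × 2^2 = 187 × 4)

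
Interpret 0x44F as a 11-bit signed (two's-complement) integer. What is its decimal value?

pattern = 10001001111 (MSB is 1 ⇒ negative)
Invert: 01110110000, add 1 → 01110110001 = 945, so the value is -945.
(Equivalently: 1103 - 2^11 = 1103 - 2048 = -945.)

-945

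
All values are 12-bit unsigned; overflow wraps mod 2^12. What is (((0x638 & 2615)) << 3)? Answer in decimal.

384

0x638 = 011000111000
2615 = 101000110111
→ & → 001000110000 = 560
→ << 3 (mod 2^12) → 000110000000 = 384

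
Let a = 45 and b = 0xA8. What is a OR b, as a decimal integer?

173

45 = 00101101
0xA8 = 10101000
 OR → 10101101 = 173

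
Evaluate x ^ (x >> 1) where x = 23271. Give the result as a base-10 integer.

x = 101101011100111 = 23271
x>>1 = 010110101110011
XOR  = 111011110010100 = 30612
(x ^ (x >> 1) gives the standard binary-reflected Gray code of x.)

30612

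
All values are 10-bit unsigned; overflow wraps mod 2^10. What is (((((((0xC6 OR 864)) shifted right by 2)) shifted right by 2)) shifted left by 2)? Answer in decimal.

248

0xC6 = 0011000110
864 = 1101100000
→ OR → 1111100110 = 998
→ shifted right by 2 → 0011111001 = 249
→ shifted right by 2 → 0000111110 = 62
→ shifted left by 2 (mod 2^10) → 0011111000 = 248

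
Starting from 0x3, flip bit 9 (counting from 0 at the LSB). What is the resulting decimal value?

515

x = 0000000011
bit 9 is currently 0; toggle it via x ^ (1 << 9) = x ^ 512
→ 1000000011 = 515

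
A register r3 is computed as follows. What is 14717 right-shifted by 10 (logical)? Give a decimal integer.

14717 = 11100101111101
shift right by 10 → 00000000001110 = 14
(equivalently, floor(14717 / 1024))

14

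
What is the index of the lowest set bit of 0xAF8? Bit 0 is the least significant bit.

0xAF8 = 101011111000
Trailing zeros: 3, so the lowest set bit is bit 3 (value 8).

3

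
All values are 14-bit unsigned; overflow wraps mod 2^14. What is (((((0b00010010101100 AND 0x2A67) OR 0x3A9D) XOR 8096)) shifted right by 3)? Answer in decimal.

0b00010010101100 = 00010010101100
0x2A67 = 10101001100111
→ AND → 00000000100100 = 36
0x3A9D = 11101010011101
→ OR → 11101010111101 = 15037
8096 = 01111110100000
→ XOR → 10010100011101 = 9501
→ shifted right by 3 → 00010010100011 = 1187

1187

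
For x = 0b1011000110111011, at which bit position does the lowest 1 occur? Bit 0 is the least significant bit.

0

0b1011000110111011 = 1011000110111011
Trailing zeros: 0, so the lowest set bit is bit 0 (value 1).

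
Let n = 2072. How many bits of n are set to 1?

2072 = 100000011000
Count the 1s: 1 + 1 + 1 = 3

3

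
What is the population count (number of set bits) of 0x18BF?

9

0x18BF = 1100010111111
Count the 1s: 1 + 1 + 1 + 1 + 1 + 1 + 1 + 1 + 1 = 9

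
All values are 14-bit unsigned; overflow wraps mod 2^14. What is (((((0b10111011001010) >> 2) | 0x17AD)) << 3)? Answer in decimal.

0b10111011001010 = 10111011001010
→ >> 2 → 00101110110010 = 2994
0x17AD = 01011110101101
→ | → 01111110111111 = 8127
→ << 3 (mod 2^14) → 11110111111000 = 15864

15864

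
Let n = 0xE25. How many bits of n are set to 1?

6

0xE25 = 111000100101
Count the 1s: 1 + 1 + 1 + 1 + 1 + 1 = 6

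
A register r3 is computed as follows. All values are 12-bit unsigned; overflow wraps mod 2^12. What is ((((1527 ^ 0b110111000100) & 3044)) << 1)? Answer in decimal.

1527 = 010111110111
0b110111000100 = 110111000100
→ ^ → 100000110011 = 2099
3044 = 101111100100
→ & → 100000100000 = 2080
→ << 1 (mod 2^12) → 000001000000 = 64

64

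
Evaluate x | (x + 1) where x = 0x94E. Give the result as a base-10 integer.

x = 100101001110 = 2382
x + 1 = 100101001111
OR    = 100101001111 = 2383
(x | (x + 1) sets the lowest cleared bit.)

2383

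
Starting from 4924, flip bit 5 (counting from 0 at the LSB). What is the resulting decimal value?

4892

x = 1001100111100
bit 5 is currently 1; toggle it via x ^ (1 << 5) = x ^ 32
→ 1001100011100 = 4892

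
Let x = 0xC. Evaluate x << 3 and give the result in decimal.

96

0xC = 0001100
shift left by 3 → 1100000 = 96
(equivalently, 12 × 2^3 = 12 × 8)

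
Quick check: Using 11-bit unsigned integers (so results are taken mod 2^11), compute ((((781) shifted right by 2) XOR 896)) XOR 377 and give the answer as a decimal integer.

781 = 01100001101
→ shifted right by 2 → 00011000011 = 195
896 = 01110000000
→ XOR → 01101000011 = 835
377 = 00101111001
→ XOR → 01000111010 = 570

570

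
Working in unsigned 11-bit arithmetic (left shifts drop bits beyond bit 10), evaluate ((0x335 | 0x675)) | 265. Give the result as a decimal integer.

0x335 = 01100110101
0x675 = 11001110101
→ | → 11101110101 = 1909
265 = 00100001001
→ | → 11101111101 = 1917

1917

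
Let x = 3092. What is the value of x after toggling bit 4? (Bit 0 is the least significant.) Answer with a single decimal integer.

3076

x = 110000010100
bit 4 is currently 1; toggle it via x ^ (1 << 4) = x ^ 16
→ 110000000100 = 3076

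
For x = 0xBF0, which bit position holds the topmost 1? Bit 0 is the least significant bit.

0xBF0 = 101111110000
The topmost 1 is at position 11 (since 2^11 = 2048 ≤ 3056 < 4096).

11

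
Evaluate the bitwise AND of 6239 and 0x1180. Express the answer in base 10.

4096

6239 = 1100001011111
0x1180 = 1000110000000
AND → 1000000000000 = 4096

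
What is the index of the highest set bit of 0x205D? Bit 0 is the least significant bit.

13

0x205D = 10000001011101
The topmost 1 is at position 13 (since 2^13 = 8192 ≤ 8285 < 16384).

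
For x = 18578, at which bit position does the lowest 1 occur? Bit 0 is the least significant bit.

1

18578 = 100100010010010
Trailing zeros: 1, so the lowest set bit is bit 1 (value 2).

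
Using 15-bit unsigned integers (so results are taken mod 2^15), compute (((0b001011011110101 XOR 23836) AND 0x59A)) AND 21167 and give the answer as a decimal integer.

136

0b001011011110101 = 001011011110101
23836 = 101110100011100
→ XOR → 100101111101001 = 19433
0x59A = 000010110011010
→ AND → 000000110001000 = 392
21167 = 101001010101111
→ AND → 000000010001000 = 136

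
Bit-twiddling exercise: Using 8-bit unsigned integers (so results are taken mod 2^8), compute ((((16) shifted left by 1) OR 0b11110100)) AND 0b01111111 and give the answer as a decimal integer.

116

16 = 00010000
→ shifted left by 1 (mod 2^8) → 00100000 = 32
0b11110100 = 11110100
→ OR → 11110100 = 244
0b01111111 = 01111111
→ AND → 01110100 = 116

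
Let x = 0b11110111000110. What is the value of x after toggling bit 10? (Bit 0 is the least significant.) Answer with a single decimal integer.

14790

x = 11110111000110
bit 10 is currently 1; toggle it via x ^ (1 << 10) = x ^ 1024
→ 11100111000110 = 14790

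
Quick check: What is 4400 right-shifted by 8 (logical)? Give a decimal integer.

4400 = 1000100110000
shift right by 8 → 0000000010001 = 17
(equivalently, floor(4400 / 256))

17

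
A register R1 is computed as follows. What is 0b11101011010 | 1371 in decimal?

a = 11101011010
1371 = 10101011011
 OR → 11101011011 = 1883

1883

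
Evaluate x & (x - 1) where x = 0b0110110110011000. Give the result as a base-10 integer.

x = 110110110011000 = 28056
x - 1 = 110110110010111
AND   = 110110110010000 = 28048
(x & (x - 1) clears the lowest set bit of x.)

28048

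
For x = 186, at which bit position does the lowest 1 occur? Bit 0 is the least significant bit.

186 = 10111010
Trailing zeros: 1, so the lowest set bit is bit 1 (value 2).

1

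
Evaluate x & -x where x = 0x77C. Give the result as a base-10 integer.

x = 11101111100 = 1916
-x (two's complement) = …00010000100
AND   = 00000000100 = 4
(x & -x isolates the lowest set bit of x.)

4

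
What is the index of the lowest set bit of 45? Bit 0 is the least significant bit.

45 = 101101
Trailing zeros: 0, so the lowest set bit is bit 0 (value 1).

0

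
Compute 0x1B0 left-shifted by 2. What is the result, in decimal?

0x1B0 = 00110110000
shift left by 2 → 11011000000 = 1728
(equivalently, 432 × 2^2 = 432 × 4)

1728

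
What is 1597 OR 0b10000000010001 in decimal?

1597 = 00011000111101
b = 10000000010001
 OR → 10011000111101 = 9789

9789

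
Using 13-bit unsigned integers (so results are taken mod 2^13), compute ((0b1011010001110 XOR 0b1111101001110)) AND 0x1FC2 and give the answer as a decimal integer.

2496

0b1011010001110 = 1011010001110
0b1111101001110 = 1111101001110
→ XOR → 0100111000000 = 2496
0x1FC2 = 1111111000010
→ AND → 0100111000000 = 2496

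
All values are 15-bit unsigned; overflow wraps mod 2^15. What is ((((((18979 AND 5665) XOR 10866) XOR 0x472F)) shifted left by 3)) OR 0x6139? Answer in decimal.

18979 = 100101000100011
5665 = 001011000100001
→ AND → 000001000100001 = 545
10866 = 010101001110010
→ XOR → 010100001010011 = 10323
0x472F = 100011100101111
→ XOR → 110111101111100 = 28540
→ shifted left by 3 (mod 2^15) → 111101111100000 = 31712
0x6139 = 110000100111001
→ OR → 111101111111001 = 31737

31737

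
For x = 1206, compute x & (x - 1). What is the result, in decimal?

x = 10010110110 = 1206
x - 1 = 10010110101
AND   = 10010110100 = 1204
(x & (x - 1) clears the lowest set bit of x.)

1204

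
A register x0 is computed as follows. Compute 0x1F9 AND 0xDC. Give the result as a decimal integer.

0x1F9 = 111111001
0xDC = 011011100
AND → 011011000 = 216

216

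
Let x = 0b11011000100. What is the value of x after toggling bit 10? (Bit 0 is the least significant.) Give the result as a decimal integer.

708

x = 11011000100
bit 10 is currently 1; toggle it via x ^ (1 << 10) = x ^ 1024
→ 01011000100 = 708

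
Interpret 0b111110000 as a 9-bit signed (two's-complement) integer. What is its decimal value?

-16

pattern = 111110000 (MSB is 1 ⇒ negative)
Invert: 000001111, add 1 → 000010000 = 16, so the value is -16.
(Equivalently: 496 - 2^9 = 496 - 512 = -16.)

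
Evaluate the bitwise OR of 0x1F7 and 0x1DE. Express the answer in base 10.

0x1F7 = 111110111
0x1DE = 111011110
 OR → 111111111 = 511

511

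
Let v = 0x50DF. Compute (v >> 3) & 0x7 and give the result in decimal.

3

v = 101000011011111
Shift right by 3: 101000011011
Mask low 3 bits: 011 = 3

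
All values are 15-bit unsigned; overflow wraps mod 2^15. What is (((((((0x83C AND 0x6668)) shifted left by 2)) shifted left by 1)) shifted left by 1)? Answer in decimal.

640

0x83C = 000100000111100
0x6668 = 110011001101000
→ AND → 000000000101000 = 40
→ shifted left by 2 (mod 2^15) → 000000010100000 = 160
→ shifted left by 1 (mod 2^15) → 000000101000000 = 320
→ shifted left by 1 (mod 2^15) → 000001010000000 = 640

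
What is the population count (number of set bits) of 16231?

11

16231 = 11111101100111
Count the 1s: 1 + 1 + 1 + 1 + 1 + 1 + 1 + 1 + 1 + 1 + 1 = 11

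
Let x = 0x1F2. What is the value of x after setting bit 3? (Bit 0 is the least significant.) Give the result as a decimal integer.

506

x = 00111110010
bit 3 is currently 0; set it via x | (1 << 3) = x | 8
→ 00111111010 = 506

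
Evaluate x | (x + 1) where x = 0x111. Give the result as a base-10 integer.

275

x = 100010001 = 273
x + 1 = 100010010
OR    = 100010011 = 275
(x | (x + 1) sets the lowest cleared bit.)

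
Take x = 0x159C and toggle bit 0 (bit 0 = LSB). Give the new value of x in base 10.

x = 01010110011100
bit 0 is currently 0; toggle it via x ^ (1 << 0) = x ^ 1
→ 01010110011101 = 5533

5533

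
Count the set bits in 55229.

12

55229 = 1101011110111101
Count the 1s: 1 + 1 + 1 + 1 + 1 + 1 + 1 + 1 + 1 + 1 + 1 + 1 = 12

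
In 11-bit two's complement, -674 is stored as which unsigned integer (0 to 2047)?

1374

674 in 11 bits: 01010100010
Invert: 10101011101
Add 1:  10101011110 = 1374
(Check: 2^11 - 674 = 2048 - 674 = 1374.)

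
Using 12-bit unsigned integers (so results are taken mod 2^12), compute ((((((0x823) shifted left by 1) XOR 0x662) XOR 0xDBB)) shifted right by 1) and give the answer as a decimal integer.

0x823 = 100000100011
→ shifted left by 1 (mod 2^12) → 000001000110 = 70
0x662 = 011001100010
→ XOR → 011000100100 = 1572
0xDBB = 110110111011
→ XOR → 101110011111 = 2975
→ shifted right by 1 → 010111001111 = 1487

1487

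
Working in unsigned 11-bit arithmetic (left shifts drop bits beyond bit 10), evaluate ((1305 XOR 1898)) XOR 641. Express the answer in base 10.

242

1305 = 10100011001
1898 = 11101101010
→ XOR → 01001110011 = 627
641 = 01010000001
→ XOR → 00011110010 = 242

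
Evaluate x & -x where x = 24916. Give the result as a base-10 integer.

x = 110000101010100 = 24916
-x (two's complement) = …001111010101100
AND   = 000000000000100 = 4
(x & -x isolates the lowest set bit of x.)

4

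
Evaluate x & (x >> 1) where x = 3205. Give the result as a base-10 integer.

x = 110010000101 = 3205
x>>1 = 011001000010
AND  = 010000000000 = 1024
(x & (x >> 1) has a 1 wherever x has two consecutive 1 bits.)

1024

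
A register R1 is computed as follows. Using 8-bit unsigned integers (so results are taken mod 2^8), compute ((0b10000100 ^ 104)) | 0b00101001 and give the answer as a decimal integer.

237

0b10000100 = 10000100
104 = 01101000
→ ^ → 11101100 = 236
0b00101001 = 00101001
→ | → 11101101 = 237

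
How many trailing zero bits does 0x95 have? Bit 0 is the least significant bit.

0x95 = 10010101
Trailing zeros: 0, so the lowest set bit is bit 0 (value 1).

0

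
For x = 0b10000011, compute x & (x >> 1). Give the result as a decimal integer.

x = 10000011 = 131
x>>1 = 01000001
AND  = 00000001 = 1
(x & (x >> 1) has a 1 wherever x has two consecutive 1 bits.)

1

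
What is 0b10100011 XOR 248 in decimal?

a = 10100011
248 = 11111000
XOR → 01011011 = 91

91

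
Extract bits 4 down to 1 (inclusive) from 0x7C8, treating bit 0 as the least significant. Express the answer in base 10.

4

v = 011111001000
Shift right by 1: 01111100100
Mask low 4 bits: 0100 = 4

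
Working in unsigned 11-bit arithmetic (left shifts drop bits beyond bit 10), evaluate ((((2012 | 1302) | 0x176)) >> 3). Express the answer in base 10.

255

2012 = 11111011100
1302 = 10100010110
→ | → 11111011110 = 2014
0x176 = 00101110110
→ | → 11111111110 = 2046
→ >> 3 → 00011111111 = 255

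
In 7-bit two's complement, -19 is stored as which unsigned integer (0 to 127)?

19 in 7 bits: 0010011
Invert: 1101100
Add 1:  1101101 = 109
(Check: 2^7 - 19 = 128 - 19 = 109.)

109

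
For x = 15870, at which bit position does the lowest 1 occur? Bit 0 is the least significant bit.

15870 = 11110111111110
Trailing zeros: 1, so the lowest set bit is bit 1 (value 2).

1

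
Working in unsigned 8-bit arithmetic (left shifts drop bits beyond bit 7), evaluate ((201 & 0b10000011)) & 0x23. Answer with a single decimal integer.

201 = 11001001
0b10000011 = 10000011
→ & → 10000001 = 129
0x23 = 00100011
→ & → 00000001 = 1

1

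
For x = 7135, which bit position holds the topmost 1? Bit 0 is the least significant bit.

7135 = 1101111011111
The topmost 1 is at position 12 (since 2^12 = 4096 ≤ 7135 < 8192).

12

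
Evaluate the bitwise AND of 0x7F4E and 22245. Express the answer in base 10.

22084

0x7F4E = 111111101001110
22245 = 101011011100101
AND → 101011001000100 = 22084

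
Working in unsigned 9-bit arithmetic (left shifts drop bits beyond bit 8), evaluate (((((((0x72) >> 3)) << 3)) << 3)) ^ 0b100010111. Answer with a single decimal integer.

0x72 = 001110010
→ >> 3 → 000001110 = 14
→ << 3 (mod 2^9) → 001110000 = 112
→ << 3 (mod 2^9) → 110000000 = 384
0b100010111 = 100010111
→ ^ → 010010111 = 151

151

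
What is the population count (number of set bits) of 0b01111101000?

n = 1111101000
Count the 1s: 1 + 1 + 1 + 1 + 1 + 1 = 6

6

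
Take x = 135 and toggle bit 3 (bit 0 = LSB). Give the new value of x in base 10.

143

x = 10000111
bit 3 is currently 0; toggle it via x ^ (1 << 3) = x ^ 8
→ 10001111 = 143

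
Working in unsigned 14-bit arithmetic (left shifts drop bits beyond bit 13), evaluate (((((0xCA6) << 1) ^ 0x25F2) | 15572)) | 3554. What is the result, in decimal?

0xCA6 = 00110010100110
→ << 1 (mod 2^14) → 01100101001100 = 6476
0x25F2 = 10010111110010
→ ^ → 11110010111110 = 15550
15572 = 11110011010100
→ | → 11110011111110 = 15614
3554 = 00110111100010
→ | → 11110111111110 = 15870

15870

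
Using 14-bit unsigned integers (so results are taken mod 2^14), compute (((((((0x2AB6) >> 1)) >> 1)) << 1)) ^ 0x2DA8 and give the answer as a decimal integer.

14578

0x2AB6 = 10101010110110
→ >> 1 → 01010101011011 = 5467
→ >> 1 → 00101010101101 = 2733
→ << 1 (mod 2^14) → 01010101011010 = 5466
0x2DA8 = 10110110101000
→ ^ → 11100011110010 = 14578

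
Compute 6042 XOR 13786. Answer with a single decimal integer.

8768

6042 = 01011110011010
13786 = 11010111011010
XOR → 10001001000000 = 8768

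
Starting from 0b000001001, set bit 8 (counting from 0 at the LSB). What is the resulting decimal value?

x = 000001001
bit 8 is currently 0; set it via x | (1 << 8) = x | 256
→ 100001001 = 265

265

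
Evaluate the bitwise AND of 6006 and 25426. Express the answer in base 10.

6006 = 001011101110110
25426 = 110001101010010
AND → 000001101010010 = 850

850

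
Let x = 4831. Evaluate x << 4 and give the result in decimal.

77296

4831 = 00001001011011111
shift left by 4 → 10010110111110000 = 77296
(equivalently, 4831 × 2^4 = 4831 × 16)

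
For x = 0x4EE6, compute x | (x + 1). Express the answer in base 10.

x = 100111011100110 = 20198
x + 1 = 100111011100111
OR    = 100111011100111 = 20199
(x | (x + 1) sets the lowest cleared bit.)

20199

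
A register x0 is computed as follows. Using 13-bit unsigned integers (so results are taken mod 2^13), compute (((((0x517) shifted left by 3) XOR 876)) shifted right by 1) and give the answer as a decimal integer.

1514

0x517 = 0010100010111
→ shifted left by 3 (mod 2^13) → 0100010111000 = 2232
876 = 0001101101100
→ XOR → 0101111010100 = 3028
→ shifted right by 1 → 0010111101010 = 1514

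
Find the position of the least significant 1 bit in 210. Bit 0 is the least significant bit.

1

210 = 11010010
Trailing zeros: 1, so the lowest set bit is bit 1 (value 2).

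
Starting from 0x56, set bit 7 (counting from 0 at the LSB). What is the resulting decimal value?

x = 01010110
bit 7 is currently 0; set it via x | (1 << 7) = x | 128
→ 11010110 = 214

214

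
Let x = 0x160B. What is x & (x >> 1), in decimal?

513

x = 1011000001011 = 5643
x>>1 = 0101100000101
AND  = 0001000000001 = 513
(x & (x >> 1) has a 1 wherever x has two consecutive 1 bits.)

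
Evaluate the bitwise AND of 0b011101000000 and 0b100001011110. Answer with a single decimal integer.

a = 011101000000
b = 100001011110
AND → 000001000000 = 64

64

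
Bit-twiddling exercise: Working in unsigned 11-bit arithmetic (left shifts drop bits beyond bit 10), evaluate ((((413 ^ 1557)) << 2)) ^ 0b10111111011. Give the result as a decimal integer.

413 = 00110011101
1557 = 11000010101
→ ^ → 11110001000 = 1928
→ << 2 (mod 2^11) → 11000100000 = 1568
0b10111111011 = 10111111011
→ ^ → 01111011011 = 987

987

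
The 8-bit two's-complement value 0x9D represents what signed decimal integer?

pattern = 10011101 (MSB is 1 ⇒ negative)
Invert: 01100010, add 1 → 01100011 = 99, so the value is -99.
(Equivalently: 157 - 2^8 = 157 - 256 = -99.)

-99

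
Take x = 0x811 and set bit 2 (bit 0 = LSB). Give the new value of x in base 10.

x = 00100000010001
bit 2 is currently 0; set it via x | (1 << 2) = x | 4
→ 00100000010101 = 2069

2069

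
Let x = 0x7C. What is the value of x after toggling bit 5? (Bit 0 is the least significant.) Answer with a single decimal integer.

92

x = 001111100
bit 5 is currently 1; toggle it via x ^ (1 << 5) = x ^ 32
→ 001011100 = 92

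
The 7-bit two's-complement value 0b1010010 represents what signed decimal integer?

pattern = 1010010 (MSB is 1 ⇒ negative)
Invert: 0101101, add 1 → 0101110 = 46, so the value is -46.
(Equivalently: 82 - 2^7 = 82 - 128 = -46.)

-46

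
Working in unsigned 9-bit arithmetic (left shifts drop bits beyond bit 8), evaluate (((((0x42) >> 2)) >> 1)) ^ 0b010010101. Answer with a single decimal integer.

0x42 = 001000010
→ >> 2 → 000010000 = 16
→ >> 1 → 000001000 = 8
0b010010101 = 010010101
→ ^ → 010011101 = 157

157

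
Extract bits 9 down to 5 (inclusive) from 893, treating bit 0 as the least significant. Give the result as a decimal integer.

27

v = 1101111101
Shift right by 5: 11011
Mask low 5 bits: 11011 = 27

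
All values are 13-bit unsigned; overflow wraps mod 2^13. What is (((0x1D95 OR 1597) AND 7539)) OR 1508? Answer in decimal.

0x1D95 = 1110110010101
1597 = 0011000111101
→ OR → 1111110111101 = 8125
7539 = 1110101110011
→ AND → 1110100110001 = 7473
1508 = 0010111100100
→ OR → 1110111110101 = 7669

7669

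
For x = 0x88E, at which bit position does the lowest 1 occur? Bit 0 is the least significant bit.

0x88E = 100010001110
Trailing zeros: 1, so the lowest set bit is bit 1 (value 2).

1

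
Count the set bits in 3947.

9

3947 = 111101101011
Count the 1s: 1 + 1 + 1 + 1 + 1 + 1 + 1 + 1 + 1 = 9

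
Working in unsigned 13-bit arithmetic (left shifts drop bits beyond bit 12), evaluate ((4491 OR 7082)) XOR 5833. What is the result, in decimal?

3426

4491 = 1000110001011
7082 = 1101110101010
→ OR → 1101110101011 = 7083
5833 = 1011011001001
→ XOR → 0110101100010 = 3426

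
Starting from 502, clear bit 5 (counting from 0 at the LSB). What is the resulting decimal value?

x = 0111110110
bit 5 is currently 1; clear it via x & ~(1 << 5) = x & ~32
→ 0111010110 = 470

470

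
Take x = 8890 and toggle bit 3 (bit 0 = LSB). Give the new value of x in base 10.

8882

x = 010001010111010
bit 3 is currently 1; toggle it via x ^ (1 << 3) = x ^ 8
→ 010001010110010 = 8882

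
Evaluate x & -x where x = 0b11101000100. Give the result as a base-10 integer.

x = 11101000100 = 1860
-x (two's complement) = …00010111100
AND   = 00000000100 = 4
(x & -x isolates the lowest set bit of x.)

4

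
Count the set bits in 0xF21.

6

0xF21 = 111100100001
Count the 1s: 1 + 1 + 1 + 1 + 1 + 1 = 6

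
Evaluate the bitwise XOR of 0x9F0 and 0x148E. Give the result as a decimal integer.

7550

0x9F0 = 0100111110000
0x148E = 1010010001110
XOR → 1110101111110 = 7550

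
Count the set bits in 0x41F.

0x41F = 10000011111
Count the 1s: 1 + 1 + 1 + 1 + 1 + 1 = 6

6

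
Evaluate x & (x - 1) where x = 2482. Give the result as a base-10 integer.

x = 100110110010 = 2482
x - 1 = 100110110001
AND   = 100110110000 = 2480
(x & (x - 1) clears the lowest set bit of x.)

2480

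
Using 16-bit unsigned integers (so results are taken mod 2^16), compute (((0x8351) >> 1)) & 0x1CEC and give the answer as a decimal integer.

168

0x8351 = 1000001101010001
→ >> 1 → 0100000110101000 = 16808
0x1CEC = 0001110011101100
→ & → 0000000010101000 = 168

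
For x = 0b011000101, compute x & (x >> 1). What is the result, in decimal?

64

x = 11000101 = 197
x>>1 = 01100010
AND  = 01000000 = 64
(x & (x >> 1) has a 1 wherever x has two consecutive 1 bits.)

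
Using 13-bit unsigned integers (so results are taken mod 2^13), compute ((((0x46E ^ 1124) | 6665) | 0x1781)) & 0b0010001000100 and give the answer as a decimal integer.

0x46E = 0010001101110
1124 = 0010001100100
→ ^ → 0000000001010 = 10
6665 = 1101000001001
→ | → 1101000001011 = 6667
0x1781 = 1011110000001
→ | → 1111110001011 = 8075
0b0010001000100 = 0010001000100
→ & → 0010000000000 = 1024

1024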